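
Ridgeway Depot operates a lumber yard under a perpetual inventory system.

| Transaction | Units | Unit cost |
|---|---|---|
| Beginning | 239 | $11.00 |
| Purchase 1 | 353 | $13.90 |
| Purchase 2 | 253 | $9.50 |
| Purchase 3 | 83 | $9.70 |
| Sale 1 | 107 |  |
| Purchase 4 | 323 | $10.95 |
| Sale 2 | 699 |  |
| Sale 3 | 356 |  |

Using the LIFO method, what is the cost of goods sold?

COGS = $13,302.15

Sale 1 (107) [LIFO — newest first]: 83 @ $9.70 + 24 @ $9.50 = $1,033.10
Sale 2 (699) [LIFO — newest first]: 323 @ $10.95 + 229 @ $9.50 + 147 @ $13.90 = $7,755.65
Sale 3 (356) [LIFO — newest first]: 206 @ $13.90 + 150 @ $11.00 = $4,513.40
Total COGS = $1,033.10 + $7,755.65 + $4,513.40 = $13,302.15
Ending inventory: 89 @ $11.00 = $979.00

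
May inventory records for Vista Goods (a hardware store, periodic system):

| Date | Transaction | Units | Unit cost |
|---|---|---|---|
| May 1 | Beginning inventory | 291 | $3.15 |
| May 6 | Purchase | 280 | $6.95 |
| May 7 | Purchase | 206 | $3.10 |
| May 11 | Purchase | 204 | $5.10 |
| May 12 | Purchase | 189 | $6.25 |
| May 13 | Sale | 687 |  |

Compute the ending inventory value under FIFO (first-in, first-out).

May 13, 687 sold [FIFO — oldest first]: 291 @ $3.15 + 280 @ $6.95 + 116 @ $3.10 = $3,222.25
Ending inventory: 90 @ $3.10 + 204 @ $5.10 + 189 @ $6.25 = $2,500.65

Ending inventory = $2,500.65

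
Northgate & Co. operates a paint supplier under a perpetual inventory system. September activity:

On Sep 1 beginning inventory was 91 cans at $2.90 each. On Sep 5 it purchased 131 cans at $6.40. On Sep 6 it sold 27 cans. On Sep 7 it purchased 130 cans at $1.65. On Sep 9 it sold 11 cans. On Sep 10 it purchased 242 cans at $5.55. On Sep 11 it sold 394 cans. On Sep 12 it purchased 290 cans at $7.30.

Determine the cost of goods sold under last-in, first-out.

Sep 6, 27 sold [LIFO — newest first]: 27 @ $6.40 = $172.80
Sep 9, 11 sold [LIFO — newest first]: 11 @ $1.65 = $18.15
Sep 11, 394 sold [LIFO — newest first]: 242 @ $5.55 + 119 @ $1.65 + 33 @ $6.40 = $1,750.65
Total COGS = $172.80 + $18.15 + $1,750.65 = $1,941.60
Ending inventory: 91 @ $2.90 + 71 @ $6.40 + 290 @ $7.30 = $2,835.30
Check: goods available $4,776.90 = COGS $1,941.60 + ending $2,835.30

COGS = $1,941.60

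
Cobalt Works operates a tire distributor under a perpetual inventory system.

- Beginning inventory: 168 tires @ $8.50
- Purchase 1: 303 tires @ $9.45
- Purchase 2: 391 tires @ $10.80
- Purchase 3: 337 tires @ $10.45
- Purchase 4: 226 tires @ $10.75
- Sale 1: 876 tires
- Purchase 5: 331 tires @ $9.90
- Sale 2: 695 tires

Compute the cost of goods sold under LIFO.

Sale 1 (876) [LIFO — newest first]: 226 @ $10.75 + 337 @ $10.45 + 313 @ $10.80 = $9,331.55
Sale 2 (695) [LIFO — newest first]: 331 @ $9.90 + 78 @ $10.80 + 286 @ $9.45 = $6,822.00
Total COGS = $9,331.55 + $6,822.00 = $16,153.55
Ending inventory: 168 @ $8.50 + 17 @ $9.45 = $1,588.65

COGS = $16,153.55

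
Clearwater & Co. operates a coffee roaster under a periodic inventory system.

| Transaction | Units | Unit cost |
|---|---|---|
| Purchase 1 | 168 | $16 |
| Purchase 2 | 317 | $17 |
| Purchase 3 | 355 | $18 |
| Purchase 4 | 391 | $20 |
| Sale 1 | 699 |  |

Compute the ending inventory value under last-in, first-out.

Sale 1 (699) [LIFO — newest first]: 391 @ $20 + 308 @ $18 = $13,364
Ending inventory: 168 @ $16 + 317 @ $17 + 47 @ $18 = $8,923
Check: goods available $22,287 = COGS $13,364 + ending $8,923

Ending inventory = $8,923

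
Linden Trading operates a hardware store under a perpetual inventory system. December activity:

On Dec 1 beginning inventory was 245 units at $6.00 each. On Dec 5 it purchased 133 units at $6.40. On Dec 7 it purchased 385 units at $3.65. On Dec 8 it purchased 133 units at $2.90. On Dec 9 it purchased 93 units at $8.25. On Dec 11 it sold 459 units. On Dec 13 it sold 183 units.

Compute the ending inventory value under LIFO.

Dec 11, 459 sold [LIFO — newest first]: 93 @ $8.25 + 133 @ $2.90 + 233 @ $3.65 = $2,003.40
Dec 13, 183 sold [LIFO — newest first]: 152 @ $3.65 + 31 @ $6.40 = $753.20
Total COGS = $2,003.40 + $753.20 = $2,756.60
Ending inventory: 245 @ $6.00 + 102 @ $6.40 = $2,122.80
Check: goods available $4,879.40 = COGS $2,756.60 + ending $2,122.80

Ending inventory = $2,122.80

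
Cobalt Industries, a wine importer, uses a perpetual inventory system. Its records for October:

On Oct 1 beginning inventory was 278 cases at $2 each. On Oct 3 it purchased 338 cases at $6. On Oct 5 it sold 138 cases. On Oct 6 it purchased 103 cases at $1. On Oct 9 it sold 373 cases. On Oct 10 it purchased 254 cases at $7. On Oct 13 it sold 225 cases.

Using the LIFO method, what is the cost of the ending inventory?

Oct 5, 138 sold [LIFO — newest first]: 138 @ $6 = $828
Oct 9, 373 sold [LIFO — newest first]: 103 @ $1 + 200 @ $6 + 70 @ $2 = $1,443
Oct 13, 225 sold [LIFO — newest first]: 225 @ $7 = $1,575
Total COGS = $828 + $1,443 + $1,575 = $3,846
Ending inventory: 208 @ $2 + 29 @ $7 = $619
Check: goods available $4,465 = COGS $3,846 + ending $619

Ending inventory = $619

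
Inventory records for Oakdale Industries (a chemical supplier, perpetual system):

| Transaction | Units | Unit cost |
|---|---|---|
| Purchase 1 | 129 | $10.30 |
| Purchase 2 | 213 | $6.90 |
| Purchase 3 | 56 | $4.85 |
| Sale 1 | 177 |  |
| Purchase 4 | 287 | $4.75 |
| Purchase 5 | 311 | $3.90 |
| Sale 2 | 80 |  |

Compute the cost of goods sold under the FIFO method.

COGS = $2,211.90

Sale 1 (177) [FIFO — oldest first]: 129 @ $10.30 + 48 @ $6.90 = $1,659.90
Sale 2 (80) [FIFO — oldest first]: 80 @ $6.90 = $552.00
Total COGS = $1,659.90 + $552.00 = $2,211.90
Ending inventory: 85 @ $6.90 + 56 @ $4.85 + 287 @ $4.75 + 311 @ $3.90 = $3,434.25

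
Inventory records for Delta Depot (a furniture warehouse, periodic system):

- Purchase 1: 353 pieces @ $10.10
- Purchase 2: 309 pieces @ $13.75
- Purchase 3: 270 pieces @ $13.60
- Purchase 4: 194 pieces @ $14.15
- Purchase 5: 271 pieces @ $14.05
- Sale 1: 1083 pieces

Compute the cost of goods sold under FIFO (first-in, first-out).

Sale 1 (1083) [FIFO — oldest first]: 353 @ $10.10 + 309 @ $13.75 + 270 @ $13.60 + 151 @ $14.15 = $13,622.70
Ending inventory: 43 @ $14.15 + 271 @ $14.05 = $4,416.00

COGS = $13,622.70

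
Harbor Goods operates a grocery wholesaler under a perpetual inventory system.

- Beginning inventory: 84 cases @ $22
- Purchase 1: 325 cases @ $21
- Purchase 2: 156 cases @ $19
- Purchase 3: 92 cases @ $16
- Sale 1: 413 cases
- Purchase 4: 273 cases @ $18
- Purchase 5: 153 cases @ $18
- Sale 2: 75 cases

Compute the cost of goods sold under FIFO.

Sale 1 (413) [FIFO — oldest first]: 84 @ $22 + 325 @ $21 + 4 @ $19 = $8,749
Sale 2 (75) [FIFO — oldest first]: 75 @ $19 = $1,425
Total COGS = $8,749 + $1,425 = $10,174
Ending inventory: 77 @ $19 + 92 @ $16 + 273 @ $18 + 153 @ $18 = $10,603

COGS = $10,174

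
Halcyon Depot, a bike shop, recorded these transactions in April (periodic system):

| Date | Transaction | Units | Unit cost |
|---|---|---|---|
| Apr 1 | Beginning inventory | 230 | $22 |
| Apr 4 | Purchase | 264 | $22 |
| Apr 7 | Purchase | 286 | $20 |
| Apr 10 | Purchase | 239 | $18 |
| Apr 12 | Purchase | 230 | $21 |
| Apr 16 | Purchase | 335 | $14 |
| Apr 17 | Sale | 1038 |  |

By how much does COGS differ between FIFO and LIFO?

$2,787

FIFO COGS: 230 @ $22 + 264 @ $22 + 286 @ $20 + 239 @ $18 + 19 @ $21 = $21,289
LIFO COGS: 335 @ $14 + 230 @ $21 + 239 @ $18 + 234 @ $20 = $18,502
Difference = |$21,289 − $18,502| = $2,787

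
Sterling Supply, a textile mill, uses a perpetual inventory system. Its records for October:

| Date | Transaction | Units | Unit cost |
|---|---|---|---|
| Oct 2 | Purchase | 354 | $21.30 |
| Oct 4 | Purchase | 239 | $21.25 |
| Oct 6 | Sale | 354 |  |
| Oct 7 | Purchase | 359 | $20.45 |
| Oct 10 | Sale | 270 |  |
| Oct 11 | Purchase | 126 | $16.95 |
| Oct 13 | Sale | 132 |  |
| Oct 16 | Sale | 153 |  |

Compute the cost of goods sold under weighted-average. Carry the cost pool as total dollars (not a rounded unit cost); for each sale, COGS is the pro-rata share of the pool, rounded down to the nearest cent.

COGS = $18,763.81

After Oct 2: 354 on hand, pool $7,540.20 (≈ $21.3000 each)
After Oct 4: 593 on hand, pool $12,618.95 (≈ $21.2798 each)
Oct 6, sell 354: 354/593 × $12,618.95 → $7,533.06
After Oct 7: 598 on hand, pool $12,427.44 (≈ $20.7817 each)
Oct 10, sell 270: 270/598 × $12,427.44 → $5,611.05
After Oct 11: 454 on hand, pool $8,952.09 (≈ $19.7183 each)
Oct 13, sell 132: 132/454 × $8,952.09 → $2,602.81
Oct 16, sell 153: 153/322 × $6,349.28 → $3,016.89
Total COGS = $7,533.06 + $5,611.05 + $2,602.81 + $3,016.89 = $18,763.81
Ending inventory (cost pool remaining) = $3,332.39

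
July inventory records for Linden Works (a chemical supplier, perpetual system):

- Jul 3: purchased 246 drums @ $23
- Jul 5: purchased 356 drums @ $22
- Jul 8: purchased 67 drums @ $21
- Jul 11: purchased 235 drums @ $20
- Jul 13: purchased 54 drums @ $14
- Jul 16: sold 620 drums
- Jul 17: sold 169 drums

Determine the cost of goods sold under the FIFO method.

COGS = $17,297

Jul 16, 620 sold [FIFO — oldest first]: 246 @ $23 + 356 @ $22 + 18 @ $21 = $13,868
Jul 17, 169 sold [FIFO — oldest first]: 49 @ $21 + 120 @ $20 = $3,429
Total COGS = $13,868 + $3,429 = $17,297
Ending inventory: 115 @ $20 + 54 @ $14 = $3,056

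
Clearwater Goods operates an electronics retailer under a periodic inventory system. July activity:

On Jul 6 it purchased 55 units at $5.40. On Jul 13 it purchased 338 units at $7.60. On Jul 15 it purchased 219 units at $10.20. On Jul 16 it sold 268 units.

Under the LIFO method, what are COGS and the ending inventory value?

Jul 16, 268 sold [LIFO — newest first]: 219 @ $10.20 + 49 @ $7.60 = $2,606.20
Ending inventory: 55 @ $5.40 + 289 @ $7.60 = $2,493.40

COGS = $2,606.20; ending inventory = $2,493.40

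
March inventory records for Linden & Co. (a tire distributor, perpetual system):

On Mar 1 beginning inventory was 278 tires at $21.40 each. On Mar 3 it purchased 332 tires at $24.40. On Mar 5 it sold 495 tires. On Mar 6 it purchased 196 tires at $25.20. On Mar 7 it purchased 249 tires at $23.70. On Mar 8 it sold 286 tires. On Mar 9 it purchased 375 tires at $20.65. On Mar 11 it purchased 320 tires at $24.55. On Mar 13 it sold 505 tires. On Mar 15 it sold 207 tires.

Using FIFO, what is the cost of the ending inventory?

Mar 5, 495 sold [FIFO — oldest first]: 278 @ $21.40 + 217 @ $24.40 = $11,244.00
Mar 8, 286 sold [FIFO — oldest first]: 115 @ $24.40 + 171 @ $25.20 = $7,115.20
Mar 13, 505 sold [FIFO — oldest first]: 25 @ $25.20 + 249 @ $23.70 + 231 @ $20.65 = $11,301.45
Mar 15, 207 sold [FIFO — oldest first]: 144 @ $20.65 + 63 @ $24.55 = $4,520.25
Total COGS = $11,244.00 + $7,115.20 + $11,301.45 + $4,520.25 = $34,180.90
Ending inventory: 257 @ $24.55 = $6,309.35
Check: goods available $40,490.25 = COGS $34,180.90 + ending $6,309.35

Ending inventory = $6,309.35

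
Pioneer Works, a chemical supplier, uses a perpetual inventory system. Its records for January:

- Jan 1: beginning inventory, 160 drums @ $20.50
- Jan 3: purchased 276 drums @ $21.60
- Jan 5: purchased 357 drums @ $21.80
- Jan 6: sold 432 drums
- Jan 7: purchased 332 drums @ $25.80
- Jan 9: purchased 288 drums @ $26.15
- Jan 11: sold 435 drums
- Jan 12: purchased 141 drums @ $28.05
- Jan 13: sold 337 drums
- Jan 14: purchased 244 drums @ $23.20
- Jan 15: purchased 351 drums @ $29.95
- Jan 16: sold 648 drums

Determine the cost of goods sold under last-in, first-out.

COGS = $47,010.10

Jan 6, 432 sold [LIFO — newest first]: 357 @ $21.80 + 75 @ $21.60 = $9,402.60
Jan 11, 435 sold [LIFO — newest first]: 288 @ $26.15 + 147 @ $25.80 = $11,323.80
Jan 13, 337 sold [LIFO — newest first]: 141 @ $28.05 + 185 @ $25.80 + 11 @ $21.60 = $8,965.65
Jan 16, 648 sold [LIFO — newest first]: 351 @ $29.95 + 244 @ $23.20 + 53 @ $21.60 = $17,318.05
Total COGS = $9,402.60 + $11,323.80 + $8,965.65 + $17,318.05 = $47,010.10
Ending inventory: 160 @ $20.50 + 137 @ $21.60 = $6,239.20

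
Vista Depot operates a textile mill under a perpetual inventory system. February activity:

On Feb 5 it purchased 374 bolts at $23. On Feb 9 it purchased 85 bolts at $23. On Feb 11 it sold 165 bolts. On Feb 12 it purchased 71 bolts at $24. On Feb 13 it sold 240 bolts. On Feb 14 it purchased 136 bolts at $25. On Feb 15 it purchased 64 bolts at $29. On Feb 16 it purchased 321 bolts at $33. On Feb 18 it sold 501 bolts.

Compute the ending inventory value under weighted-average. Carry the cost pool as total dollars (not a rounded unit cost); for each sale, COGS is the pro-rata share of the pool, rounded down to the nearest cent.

After Feb 5: 374 on hand, pool $8,602.00 (≈ $23.0000 each)
After Feb 9: 459 on hand, pool $10,557.00 (≈ $23.0000 each)
Feb 11, sell 165: 165/459 × $10,557.00 → $3,795.00
After Feb 12: 365 on hand, pool $8,466.00 (≈ $23.1945 each)
Feb 13, sell 240: 240/365 × $8,466.00 → $5,566.68
After Feb 14: 261 on hand, pool $6,299.32 (≈ $24.1353 each)
After Feb 15: 325 on hand, pool $8,155.32 (≈ $25.0933 each)
After Feb 16: 646 on hand, pool $18,748.32 (≈ $29.0222 each)
Feb 18, sell 501: 501/646 × $18,748.32 → $14,540.10
Total COGS = $3,795.00 + $5,566.68 + $14,540.10 = $23,901.78
Ending inventory (cost pool remaining) = $4,208.22

Ending inventory = $4,208.22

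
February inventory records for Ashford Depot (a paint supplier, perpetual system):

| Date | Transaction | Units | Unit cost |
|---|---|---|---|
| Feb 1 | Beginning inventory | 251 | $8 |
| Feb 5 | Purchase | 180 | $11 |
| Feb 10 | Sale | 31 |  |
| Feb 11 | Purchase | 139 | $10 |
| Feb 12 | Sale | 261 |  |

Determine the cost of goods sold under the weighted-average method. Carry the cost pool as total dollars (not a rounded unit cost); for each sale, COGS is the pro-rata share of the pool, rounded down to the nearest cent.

After Feb 1: 251 on hand, pool $2,008.00 (≈ $8.0000 each)
After Feb 5: 431 on hand, pool $3,988.00 (≈ $9.2529 each)
Feb 10, sell 31: 31/431 × $3,988.00 → $286.83
After Feb 11: 539 on hand, pool $5,091.17 (≈ $9.4456 each)
Feb 12, sell 261: 261/539 × $5,091.17 → $2,465.29
Total COGS = $286.83 + $2,465.29 = $2,752.12
Ending inventory (cost pool remaining) = $2,625.88
Check: goods available $5,378.00 = COGS $2,752.12 + ending $2,625.88

COGS = $2,752.12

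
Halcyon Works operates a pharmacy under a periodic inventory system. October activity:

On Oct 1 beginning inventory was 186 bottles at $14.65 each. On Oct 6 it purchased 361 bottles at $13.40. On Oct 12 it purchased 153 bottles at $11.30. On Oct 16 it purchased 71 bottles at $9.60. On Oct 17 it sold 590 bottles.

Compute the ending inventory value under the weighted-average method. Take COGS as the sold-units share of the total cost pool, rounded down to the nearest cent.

Ending inventory = $2,341.22

Oct 17, sell 590: 590/771 × $9,972.80 → $7,631.58
Ending inventory (cost pool remaining) = $2,341.22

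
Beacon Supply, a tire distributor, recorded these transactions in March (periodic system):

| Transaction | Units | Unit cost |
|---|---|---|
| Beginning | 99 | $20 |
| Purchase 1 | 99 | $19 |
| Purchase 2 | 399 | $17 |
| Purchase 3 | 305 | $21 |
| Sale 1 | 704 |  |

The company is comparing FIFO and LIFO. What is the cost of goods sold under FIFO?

COGS = $12,891

FIFO COGS: 99 @ $20 + 99 @ $19 + 399 @ $17 + 107 @ $21 = $12,891
LIFO COGS: 305 @ $21 + 399 @ $17 = $13,188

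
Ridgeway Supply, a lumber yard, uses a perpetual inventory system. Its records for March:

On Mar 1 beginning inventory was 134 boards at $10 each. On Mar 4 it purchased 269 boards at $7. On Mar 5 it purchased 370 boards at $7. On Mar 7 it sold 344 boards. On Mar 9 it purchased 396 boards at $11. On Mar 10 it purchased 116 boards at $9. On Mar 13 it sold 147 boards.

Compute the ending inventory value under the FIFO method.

Mar 7, 344 sold [FIFO — oldest first]: 134 @ $10 + 210 @ $7 = $2,810
Mar 13, 147 sold [FIFO — oldest first]: 59 @ $7 + 88 @ $7 = $1,029
Total COGS = $2,810 + $1,029 = $3,839
Ending inventory: 282 @ $7 + 396 @ $11 + 116 @ $9 = $7,374

Ending inventory = $7,374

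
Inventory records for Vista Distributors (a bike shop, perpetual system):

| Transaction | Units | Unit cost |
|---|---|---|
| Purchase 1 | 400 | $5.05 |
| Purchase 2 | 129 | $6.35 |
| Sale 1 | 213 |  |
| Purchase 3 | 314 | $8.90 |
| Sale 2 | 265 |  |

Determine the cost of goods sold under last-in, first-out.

Sale 1 (213) [LIFO — newest first]: 129 @ $6.35 + 84 @ $5.05 = $1,243.35
Sale 2 (265) [LIFO — newest first]: 265 @ $8.90 = $2,358.50
Total COGS = $1,243.35 + $2,358.50 = $3,601.85
Ending inventory: 316 @ $5.05 + 49 @ $8.90 = $2,031.90
Check: goods available $5,633.75 = COGS $3,601.85 + ending $2,031.90

COGS = $3,601.85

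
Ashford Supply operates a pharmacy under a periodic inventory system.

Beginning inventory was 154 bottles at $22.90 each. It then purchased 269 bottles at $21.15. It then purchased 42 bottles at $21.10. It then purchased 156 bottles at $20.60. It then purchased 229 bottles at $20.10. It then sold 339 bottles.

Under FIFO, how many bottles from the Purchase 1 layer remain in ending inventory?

84

Sale 1 (339) [FIFO — oldest first]: 154 @ $22.90 + 185 @ $21.15 = $7,439.35
Ending inventory: 84 @ $21.15 + 42 @ $21.10 + 156 @ $20.60 + 229 @ $20.10 = $10,479.30
Check: goods available $17,918.65 = COGS $7,439.35 + ending $10,479.30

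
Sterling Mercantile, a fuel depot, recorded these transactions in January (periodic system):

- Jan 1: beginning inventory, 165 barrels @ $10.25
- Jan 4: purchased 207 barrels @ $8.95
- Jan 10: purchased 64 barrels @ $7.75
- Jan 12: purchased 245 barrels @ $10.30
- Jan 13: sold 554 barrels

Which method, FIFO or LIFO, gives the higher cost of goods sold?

FIFO COGS: 165 @ $10.25 + 207 @ $8.95 + 64 @ $7.75 + 118 @ $10.30 = $5,255.30
LIFO COGS: 245 @ $10.30 + 64 @ $7.75 + 207 @ $8.95 + 38 @ $10.25 = $5,261.65

LIFO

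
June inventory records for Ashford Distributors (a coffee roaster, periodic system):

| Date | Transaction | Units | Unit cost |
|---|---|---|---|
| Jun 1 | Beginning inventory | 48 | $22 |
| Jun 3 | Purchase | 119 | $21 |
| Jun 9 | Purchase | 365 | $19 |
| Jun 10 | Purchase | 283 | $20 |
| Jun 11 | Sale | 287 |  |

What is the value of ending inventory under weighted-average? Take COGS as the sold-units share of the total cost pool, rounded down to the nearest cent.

Ending inventory = $10,462.83

Jun 11, sell 287: 287/815 × $16,150.00 → $5,687.17
Ending inventory (cost pool remaining) = $10,462.83
Check: goods available $16,150.00 = COGS $5,687.17 + ending $10,462.83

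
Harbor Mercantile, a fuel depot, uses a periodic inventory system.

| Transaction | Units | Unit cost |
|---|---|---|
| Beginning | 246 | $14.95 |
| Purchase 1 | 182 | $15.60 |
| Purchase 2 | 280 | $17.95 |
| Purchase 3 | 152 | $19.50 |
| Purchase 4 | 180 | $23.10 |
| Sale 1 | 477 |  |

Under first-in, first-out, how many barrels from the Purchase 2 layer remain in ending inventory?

Sale 1 (477) [FIFO — oldest first]: 246 @ $14.95 + 182 @ $15.60 + 49 @ $17.95 = $7,396.45
Ending inventory: 231 @ $17.95 + 152 @ $19.50 + 180 @ $23.10 = $11,268.45

231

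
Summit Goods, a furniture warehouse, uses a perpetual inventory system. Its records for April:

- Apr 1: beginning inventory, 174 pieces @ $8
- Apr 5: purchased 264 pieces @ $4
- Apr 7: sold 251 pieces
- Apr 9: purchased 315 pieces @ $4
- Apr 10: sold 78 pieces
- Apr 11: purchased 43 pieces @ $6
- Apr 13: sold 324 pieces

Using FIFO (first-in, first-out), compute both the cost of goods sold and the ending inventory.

COGS = $3,308; ending inventory = $658

Apr 7, 251 sold [FIFO — oldest first]: 174 @ $8 + 77 @ $4 = $1,700
Apr 10, 78 sold [FIFO — oldest first]: 78 @ $4 = $312
Apr 13, 324 sold [FIFO — oldest first]: 109 @ $4 + 215 @ $4 = $1,296
Total COGS = $1,700 + $312 + $1,296 = $3,308
Ending inventory: 100 @ $4 + 43 @ $6 = $658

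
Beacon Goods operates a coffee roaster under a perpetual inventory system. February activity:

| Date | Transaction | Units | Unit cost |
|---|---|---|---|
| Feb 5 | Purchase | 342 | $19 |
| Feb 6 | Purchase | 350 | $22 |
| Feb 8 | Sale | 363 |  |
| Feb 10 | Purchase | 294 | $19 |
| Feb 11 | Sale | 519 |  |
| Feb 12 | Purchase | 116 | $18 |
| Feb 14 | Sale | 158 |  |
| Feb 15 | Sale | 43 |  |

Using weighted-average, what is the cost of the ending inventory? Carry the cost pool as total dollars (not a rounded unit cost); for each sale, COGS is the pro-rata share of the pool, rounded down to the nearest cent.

After Feb 5: 342 on hand, pool $6,498.00 (≈ $19.0000 each)
After Feb 6: 692 on hand, pool $14,198.00 (≈ $20.5173 each)
Feb 8, sell 363: 363/692 × $14,198.00 → $7,447.79
After Feb 10: 623 on hand, pool $12,336.21 (≈ $19.8013 each)
Feb 11, sell 519: 519/623 × $12,336.21 → $10,276.87
After Feb 12: 220 on hand, pool $4,147.34 (≈ $18.8515 each)
Feb 14, sell 158: 158/220 × $4,147.34 → $2,978.54
Feb 15, sell 43: 43/62 × $1,168.80 → $810.61
Total COGS = $7,447.79 + $10,276.87 + $2,978.54 + $810.61 = $21,513.81
Ending inventory (cost pool remaining) = $358.19
Check: goods available $21,872.00 = COGS $21,513.81 + ending $358.19

Ending inventory = $358.19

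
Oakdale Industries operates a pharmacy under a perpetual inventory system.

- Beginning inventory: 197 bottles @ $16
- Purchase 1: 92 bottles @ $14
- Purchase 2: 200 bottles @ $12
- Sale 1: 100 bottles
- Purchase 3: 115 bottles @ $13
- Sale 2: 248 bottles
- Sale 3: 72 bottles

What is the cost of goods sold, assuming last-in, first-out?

COGS = $5,391

Sale 1 (100) [LIFO — newest first]: 100 @ $12 = $1,200
Sale 2 (248) [LIFO — newest first]: 115 @ $13 + 100 @ $12 + 33 @ $14 = $3,157
Sale 3 (72) [LIFO — newest first]: 59 @ $14 + 13 @ $16 = $1,034
Total COGS = $1,200 + $3,157 + $1,034 = $5,391
Ending inventory: 184 @ $16 = $2,944
Check: goods available $8,335 = COGS $5,391 + ending $2,944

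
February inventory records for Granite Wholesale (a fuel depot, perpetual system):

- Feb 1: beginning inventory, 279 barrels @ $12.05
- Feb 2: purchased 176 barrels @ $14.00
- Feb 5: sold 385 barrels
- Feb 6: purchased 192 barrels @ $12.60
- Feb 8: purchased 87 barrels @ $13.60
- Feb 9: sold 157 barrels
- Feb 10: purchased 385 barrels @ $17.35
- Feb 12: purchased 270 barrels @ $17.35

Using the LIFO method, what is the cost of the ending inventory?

Ending inventory = $13,744.95

Feb 5, 385 sold [LIFO — newest first]: 176 @ $14.00 + 209 @ $12.05 = $4,982.45
Feb 9, 157 sold [LIFO — newest first]: 87 @ $13.60 + 70 @ $12.60 = $2,065.20
Total COGS = $4,982.45 + $2,065.20 = $7,047.65
Ending inventory: 70 @ $12.05 + 122 @ $12.60 + 385 @ $17.35 + 270 @ $17.35 = $13,744.95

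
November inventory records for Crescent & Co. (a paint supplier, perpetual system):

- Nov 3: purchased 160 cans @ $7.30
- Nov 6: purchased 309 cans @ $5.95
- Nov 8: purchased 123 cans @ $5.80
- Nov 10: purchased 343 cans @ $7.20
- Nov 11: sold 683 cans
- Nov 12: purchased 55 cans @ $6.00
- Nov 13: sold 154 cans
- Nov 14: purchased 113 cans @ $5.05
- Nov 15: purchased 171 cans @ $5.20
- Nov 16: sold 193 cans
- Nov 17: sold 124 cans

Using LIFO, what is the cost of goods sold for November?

COGS = $7,103.40

Nov 11, 683 sold [LIFO — newest first]: 343 @ $7.20 + 123 @ $5.80 + 217 @ $5.95 = $4,474.15
Nov 13, 154 sold [LIFO — newest first]: 55 @ $6.00 + 92 @ $5.95 + 7 @ $7.30 = $928.50
Nov 16, 193 sold [LIFO — newest first]: 171 @ $5.20 + 22 @ $5.05 = $1,000.30
Nov 17, 124 sold [LIFO — newest first]: 91 @ $5.05 + 33 @ $7.30 = $700.45
Total COGS = $4,474.15 + $928.50 + $1,000.30 + $700.45 = $7,103.40
Ending inventory: 120 @ $7.30 = $876.00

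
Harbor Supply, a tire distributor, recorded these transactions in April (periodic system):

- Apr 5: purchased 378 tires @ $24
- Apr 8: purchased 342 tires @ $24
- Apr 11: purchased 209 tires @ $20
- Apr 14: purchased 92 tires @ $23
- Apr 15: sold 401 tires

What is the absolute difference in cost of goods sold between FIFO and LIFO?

$928

FIFO COGS: 378 @ $24 + 23 @ $24 = $9,624
LIFO COGS: 92 @ $23 + 209 @ $20 + 100 @ $24 = $8,696
Difference = |$9,624 − $8,696| = $928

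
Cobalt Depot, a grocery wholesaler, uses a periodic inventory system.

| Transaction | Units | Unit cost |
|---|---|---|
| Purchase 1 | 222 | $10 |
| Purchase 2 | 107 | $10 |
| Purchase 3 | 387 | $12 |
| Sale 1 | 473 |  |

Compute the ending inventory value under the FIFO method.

Ending inventory = $2,916

Sale 1 (473) [FIFO — oldest first]: 222 @ $10 + 107 @ $10 + 144 @ $12 = $5,018
Ending inventory: 243 @ $12 = $2,916
Check: goods available $7,934 = COGS $5,018 + ending $2,916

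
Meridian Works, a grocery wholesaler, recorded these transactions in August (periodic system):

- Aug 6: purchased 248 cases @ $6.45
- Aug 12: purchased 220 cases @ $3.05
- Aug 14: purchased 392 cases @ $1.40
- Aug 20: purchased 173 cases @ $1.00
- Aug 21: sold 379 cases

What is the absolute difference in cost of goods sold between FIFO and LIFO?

FIFO COGS: 248 @ $6.45 + 131 @ $3.05 = $1,999.15
LIFO COGS: 173 @ $1.00 + 206 @ $1.40 = $461.40
Difference = |$1,999.15 − $461.40| = $1,537.75

$1,537.75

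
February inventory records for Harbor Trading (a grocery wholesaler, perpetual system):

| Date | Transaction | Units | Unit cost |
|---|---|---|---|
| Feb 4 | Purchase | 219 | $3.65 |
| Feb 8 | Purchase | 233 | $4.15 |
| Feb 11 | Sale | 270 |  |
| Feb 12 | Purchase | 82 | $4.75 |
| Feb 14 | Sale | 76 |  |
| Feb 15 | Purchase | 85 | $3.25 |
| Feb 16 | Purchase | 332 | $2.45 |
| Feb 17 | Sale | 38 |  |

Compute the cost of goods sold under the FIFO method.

COGS = $1,484.10

Feb 11, 270 sold [FIFO — oldest first]: 219 @ $3.65 + 51 @ $4.15 = $1,011.00
Feb 14, 76 sold [FIFO — oldest first]: 76 @ $4.15 = $315.40
Feb 17, 38 sold [FIFO — oldest first]: 38 @ $4.15 = $157.70
Total COGS = $1,011.00 + $315.40 + $157.70 = $1,484.10
Ending inventory: 68 @ $4.15 + 82 @ $4.75 + 85 @ $3.25 + 332 @ $2.45 = $1,761.35
Check: goods available $3,245.45 = COGS $1,484.10 + ending $1,761.35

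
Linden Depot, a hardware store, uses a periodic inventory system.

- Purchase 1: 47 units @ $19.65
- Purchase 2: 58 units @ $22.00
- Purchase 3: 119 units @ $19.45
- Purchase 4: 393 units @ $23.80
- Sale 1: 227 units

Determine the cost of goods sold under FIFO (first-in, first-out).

COGS = $4,585.50

Sale 1 (227) [FIFO — oldest first]: 47 @ $19.65 + 58 @ $22.00 + 119 @ $19.45 + 3 @ $23.80 = $4,585.50
Ending inventory: 390 @ $23.80 = $9,282.00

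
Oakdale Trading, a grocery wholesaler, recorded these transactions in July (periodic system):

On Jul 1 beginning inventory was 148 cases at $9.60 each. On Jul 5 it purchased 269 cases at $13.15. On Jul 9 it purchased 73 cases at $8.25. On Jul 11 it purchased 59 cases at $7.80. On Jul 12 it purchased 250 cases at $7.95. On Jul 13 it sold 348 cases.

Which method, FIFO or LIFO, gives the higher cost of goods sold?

FIFO

FIFO COGS: 148 @ $9.60 + 200 @ $13.15 = $4,050.80
LIFO COGS: 250 @ $7.95 + 59 @ $7.80 + 39 @ $8.25 = $2,769.45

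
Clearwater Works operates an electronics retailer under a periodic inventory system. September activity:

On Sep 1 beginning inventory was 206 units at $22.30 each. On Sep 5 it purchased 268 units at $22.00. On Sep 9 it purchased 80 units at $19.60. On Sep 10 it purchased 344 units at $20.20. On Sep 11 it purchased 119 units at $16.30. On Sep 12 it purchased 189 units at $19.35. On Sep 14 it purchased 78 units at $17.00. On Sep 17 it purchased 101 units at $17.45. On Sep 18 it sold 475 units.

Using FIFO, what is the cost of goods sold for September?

COGS = $10,509.40

Sep 18, 475 sold [FIFO — oldest first]: 206 @ $22.30 + 268 @ $22.00 + 1 @ $19.60 = $10,509.40
Ending inventory: 79 @ $19.60 + 344 @ $20.20 + 119 @ $16.30 + 189 @ $19.35 + 78 @ $17.00 + 101 @ $17.45 = $17,182.50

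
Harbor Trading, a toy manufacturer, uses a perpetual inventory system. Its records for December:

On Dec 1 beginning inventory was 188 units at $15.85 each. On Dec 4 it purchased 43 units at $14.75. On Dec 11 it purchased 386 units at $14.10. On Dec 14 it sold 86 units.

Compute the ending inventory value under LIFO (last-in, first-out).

Dec 14, 86 sold [LIFO — newest first]: 86 @ $14.10 = $1,212.60
Ending inventory: 188 @ $15.85 + 43 @ $14.75 + 300 @ $14.10 = $7,844.05
Check: goods available $9,056.65 = COGS $1,212.60 + ending $7,844.05

Ending inventory = $7,844.05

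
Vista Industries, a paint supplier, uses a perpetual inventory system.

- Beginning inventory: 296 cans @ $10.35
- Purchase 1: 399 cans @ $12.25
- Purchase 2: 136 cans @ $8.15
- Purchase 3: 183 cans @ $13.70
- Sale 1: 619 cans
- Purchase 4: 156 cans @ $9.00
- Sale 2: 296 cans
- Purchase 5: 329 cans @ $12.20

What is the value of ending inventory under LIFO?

Sale 1 (619) [LIFO — newest first]: 183 @ $13.70 + 136 @ $8.15 + 300 @ $12.25 = $7,290.50
Sale 2 (296) [LIFO — newest first]: 156 @ $9.00 + 99 @ $12.25 + 41 @ $10.35 = $3,041.10
Total COGS = $7,290.50 + $3,041.10 = $10,331.60
Ending inventory: 255 @ $10.35 + 329 @ $12.20 = $6,653.05
Check: goods available $16,984.65 = COGS $10,331.60 + ending $6,653.05

Ending inventory = $6,653.05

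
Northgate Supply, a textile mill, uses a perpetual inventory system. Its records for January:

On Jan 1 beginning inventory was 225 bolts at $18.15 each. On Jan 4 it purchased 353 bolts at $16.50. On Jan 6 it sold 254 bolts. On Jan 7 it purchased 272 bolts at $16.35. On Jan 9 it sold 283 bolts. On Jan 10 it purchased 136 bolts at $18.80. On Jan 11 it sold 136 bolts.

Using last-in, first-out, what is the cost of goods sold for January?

COGS = $11,376.50

Jan 6, 254 sold [LIFO — newest first]: 254 @ $16.50 = $4,191.00
Jan 9, 283 sold [LIFO — newest first]: 272 @ $16.35 + 11 @ $16.50 = $4,628.70
Jan 11, 136 sold [LIFO — newest first]: 136 @ $18.80 = $2,556.80
Total COGS = $4,191.00 + $4,628.70 + $2,556.80 = $11,376.50
Ending inventory: 225 @ $18.15 + 88 @ $16.50 = $5,535.75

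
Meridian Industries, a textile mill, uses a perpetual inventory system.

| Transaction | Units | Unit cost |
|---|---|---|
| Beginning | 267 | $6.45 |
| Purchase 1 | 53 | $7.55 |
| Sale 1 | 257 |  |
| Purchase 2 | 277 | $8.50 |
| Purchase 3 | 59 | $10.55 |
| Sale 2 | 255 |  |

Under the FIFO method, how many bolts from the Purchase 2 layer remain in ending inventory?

85

Sale 1 (257) [FIFO — oldest first]: 257 @ $6.45 = $1,657.65
Sale 2 (255) [FIFO — oldest first]: 10 @ $6.45 + 53 @ $7.55 + 192 @ $8.50 = $2,096.65
Total COGS = $1,657.65 + $2,096.65 = $3,754.30
Ending inventory: 85 @ $8.50 + 59 @ $10.55 = $1,344.95
Check: goods available $5,099.25 = COGS $3,754.30 + ending $1,344.95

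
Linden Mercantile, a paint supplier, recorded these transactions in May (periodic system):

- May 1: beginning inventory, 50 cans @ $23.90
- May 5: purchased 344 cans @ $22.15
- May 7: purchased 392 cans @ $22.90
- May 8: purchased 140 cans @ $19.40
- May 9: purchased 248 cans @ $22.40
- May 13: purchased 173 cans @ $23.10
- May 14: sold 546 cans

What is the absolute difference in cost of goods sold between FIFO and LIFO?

FIFO COGS: 50 @ $23.90 + 344 @ $22.15 + 152 @ $22.90 = $12,295.40
LIFO COGS: 173 @ $23.10 + 248 @ $22.40 + 125 @ $19.40 = $11,976.50
Difference = |$12,295.40 − $11,976.50| = $318.90

$318.90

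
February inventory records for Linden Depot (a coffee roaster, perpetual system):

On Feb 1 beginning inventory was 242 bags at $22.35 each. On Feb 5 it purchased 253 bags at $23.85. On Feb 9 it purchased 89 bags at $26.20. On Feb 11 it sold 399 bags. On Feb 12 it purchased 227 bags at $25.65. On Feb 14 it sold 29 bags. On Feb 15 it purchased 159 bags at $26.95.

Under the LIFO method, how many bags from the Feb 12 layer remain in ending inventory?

Feb 11, 399 sold [LIFO — newest first]: 89 @ $26.20 + 253 @ $23.85 + 57 @ $22.35 = $9,639.80
Feb 14, 29 sold [LIFO — newest first]: 29 @ $25.65 = $743.85
Total COGS = $9,639.80 + $743.85 = $10,383.65
Ending inventory: 185 @ $22.35 + 198 @ $25.65 + 159 @ $26.95 = $13,498.50

198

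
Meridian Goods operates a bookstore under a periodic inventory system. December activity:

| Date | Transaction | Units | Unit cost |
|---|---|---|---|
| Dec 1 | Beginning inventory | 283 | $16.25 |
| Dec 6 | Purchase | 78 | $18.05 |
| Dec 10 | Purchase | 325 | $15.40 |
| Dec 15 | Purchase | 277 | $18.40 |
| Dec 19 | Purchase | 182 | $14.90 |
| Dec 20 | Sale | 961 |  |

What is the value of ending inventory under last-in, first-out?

Dec 20, 961 sold [LIFO — newest first]: 182 @ $14.90 + 277 @ $18.40 + 325 @ $15.40 + 78 @ $18.05 + 99 @ $16.25 = $15,830.25
Ending inventory: 184 @ $16.25 = $2,990.00
Check: goods available $18,820.25 = COGS $15,830.25 + ending $2,990.00

Ending inventory = $2,990.00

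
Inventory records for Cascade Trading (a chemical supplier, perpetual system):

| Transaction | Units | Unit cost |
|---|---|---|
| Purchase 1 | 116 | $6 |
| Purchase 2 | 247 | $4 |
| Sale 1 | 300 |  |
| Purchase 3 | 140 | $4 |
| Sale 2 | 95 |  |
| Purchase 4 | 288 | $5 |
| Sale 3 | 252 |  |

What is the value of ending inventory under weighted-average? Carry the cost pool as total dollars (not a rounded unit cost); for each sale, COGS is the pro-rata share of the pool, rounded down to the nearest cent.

After Purchase 1: 116 on hand, pool $696.00 (≈ $6.0000 each)
After Purchase 2: 363 on hand, pool $1,684.00 (≈ $4.6391 each)
Sale 1, sell 300: 300/363 × $1,684.00 → $1,391.73
After Purchase 3: 203 on hand, pool $852.27 (≈ $4.1984 each)
Sale 2, sell 95: 95/203 × $852.27 → $398.84
After Purchase 4: 396 on hand, pool $1,893.43 (≈ $4.7814 each)
Sale 3, sell 252: 252/396 × $1,893.43 → $1,204.91
Total COGS = $1,391.73 + $398.84 + $1,204.91 = $2,995.48
Ending inventory (cost pool remaining) = $688.52
Check: goods available $3,684.00 = COGS $2,995.48 + ending $688.52

Ending inventory = $688.52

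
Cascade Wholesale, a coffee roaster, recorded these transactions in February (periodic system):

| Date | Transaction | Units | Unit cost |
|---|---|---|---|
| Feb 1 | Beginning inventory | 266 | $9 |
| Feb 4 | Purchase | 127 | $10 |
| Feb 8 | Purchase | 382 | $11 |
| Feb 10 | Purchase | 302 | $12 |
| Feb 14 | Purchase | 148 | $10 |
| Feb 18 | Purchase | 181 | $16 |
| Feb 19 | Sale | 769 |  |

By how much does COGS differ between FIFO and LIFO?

FIFO COGS: 266 @ $9 + 127 @ $10 + 376 @ $11 = $7,800
LIFO COGS: 181 @ $16 + 148 @ $10 + 302 @ $12 + 138 @ $11 = $9,518
Difference = |$7,800 − $9,518| = $1,718

$1,718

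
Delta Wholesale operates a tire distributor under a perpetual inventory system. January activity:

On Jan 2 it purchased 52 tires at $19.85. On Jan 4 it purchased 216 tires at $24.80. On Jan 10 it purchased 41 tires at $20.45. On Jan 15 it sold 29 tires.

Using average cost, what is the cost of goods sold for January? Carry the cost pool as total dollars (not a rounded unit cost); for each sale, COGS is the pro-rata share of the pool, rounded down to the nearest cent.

After Jan 2: 52 on hand, pool $1,032.20 (≈ $19.8500 each)
After Jan 4: 268 on hand, pool $6,389.00 (≈ $23.8396 each)
After Jan 10: 309 on hand, pool $7,227.45 (≈ $23.3898 each)
Jan 15, sell 29: 29/309 × $7,227.45 → $678.30
Ending inventory (cost pool remaining) = $6,549.15
Check: goods available $7,227.45 = COGS $678.30 + ending $6,549.15

COGS = $678.30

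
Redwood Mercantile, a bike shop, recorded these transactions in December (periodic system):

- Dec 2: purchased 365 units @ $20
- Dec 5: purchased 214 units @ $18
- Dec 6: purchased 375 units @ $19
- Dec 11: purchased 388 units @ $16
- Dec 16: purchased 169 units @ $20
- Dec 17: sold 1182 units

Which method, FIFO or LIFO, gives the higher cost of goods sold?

FIFO COGS: 365 @ $20 + 214 @ $18 + 375 @ $19 + 228 @ $16 = $21,925
LIFO COGS: 169 @ $20 + 388 @ $16 + 375 @ $19 + 214 @ $18 + 36 @ $20 = $21,285

FIFO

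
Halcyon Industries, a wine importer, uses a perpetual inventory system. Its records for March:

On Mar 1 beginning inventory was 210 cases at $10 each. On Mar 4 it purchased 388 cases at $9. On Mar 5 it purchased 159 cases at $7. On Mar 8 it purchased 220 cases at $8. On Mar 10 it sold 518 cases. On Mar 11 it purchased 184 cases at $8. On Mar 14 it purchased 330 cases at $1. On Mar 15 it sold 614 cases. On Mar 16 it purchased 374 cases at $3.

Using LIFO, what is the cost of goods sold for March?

Mar 10, 518 sold [LIFO — newest first]: 220 @ $8 + 159 @ $7 + 139 @ $9 = $4,124
Mar 15, 614 sold [LIFO — newest first]: 330 @ $1 + 184 @ $8 + 100 @ $9 = $2,702
Total COGS = $4,124 + $2,702 = $6,826
Ending inventory: 210 @ $10 + 149 @ $9 + 374 @ $3 = $4,563

COGS = $6,826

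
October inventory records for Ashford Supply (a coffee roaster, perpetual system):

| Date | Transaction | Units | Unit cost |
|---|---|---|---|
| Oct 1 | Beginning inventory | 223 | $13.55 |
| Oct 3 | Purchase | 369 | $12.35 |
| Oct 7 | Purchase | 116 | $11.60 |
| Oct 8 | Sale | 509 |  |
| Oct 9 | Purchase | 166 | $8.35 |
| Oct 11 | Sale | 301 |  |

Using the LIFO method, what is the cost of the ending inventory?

Oct 8, 509 sold [LIFO — newest first]: 116 @ $11.60 + 369 @ $12.35 + 24 @ $13.55 = $6,227.95
Oct 11, 301 sold [LIFO — newest first]: 166 @ $8.35 + 135 @ $13.55 = $3,215.35
Total COGS = $6,227.95 + $3,215.35 = $9,443.30
Ending inventory: 64 @ $13.55 = $867.20
Check: goods available $10,310.50 = COGS $9,443.30 + ending $867.20

Ending inventory = $867.20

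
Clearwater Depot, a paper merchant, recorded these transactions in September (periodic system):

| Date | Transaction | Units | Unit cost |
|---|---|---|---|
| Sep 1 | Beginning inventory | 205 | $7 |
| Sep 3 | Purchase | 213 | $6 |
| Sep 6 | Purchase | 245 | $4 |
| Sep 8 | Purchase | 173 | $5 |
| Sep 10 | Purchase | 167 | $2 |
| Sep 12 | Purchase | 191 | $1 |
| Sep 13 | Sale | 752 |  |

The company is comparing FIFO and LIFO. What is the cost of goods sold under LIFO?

COGS = $2,274

FIFO COGS: 205 @ $7 + 213 @ $6 + 245 @ $4 + 89 @ $5 = $4,138
LIFO COGS: 191 @ $1 + 167 @ $2 + 173 @ $5 + 221 @ $4 = $2,274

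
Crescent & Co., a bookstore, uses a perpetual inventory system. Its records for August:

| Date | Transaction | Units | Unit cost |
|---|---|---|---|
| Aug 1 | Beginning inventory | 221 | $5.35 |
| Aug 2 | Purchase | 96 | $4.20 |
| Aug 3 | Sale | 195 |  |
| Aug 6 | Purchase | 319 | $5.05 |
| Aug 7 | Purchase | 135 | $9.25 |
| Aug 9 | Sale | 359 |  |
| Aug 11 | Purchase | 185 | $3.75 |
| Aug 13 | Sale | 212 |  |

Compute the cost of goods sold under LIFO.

Aug 3, 195 sold [LIFO — newest first]: 96 @ $4.20 + 99 @ $5.35 = $932.85
Aug 9, 359 sold [LIFO — newest first]: 135 @ $9.25 + 224 @ $5.05 = $2,379.95
Aug 13, 212 sold [LIFO — newest first]: 185 @ $3.75 + 27 @ $5.05 = $830.10
Total COGS = $932.85 + $2,379.95 + $830.10 = $4,142.90
Ending inventory: 122 @ $5.35 + 68 @ $5.05 = $996.10

COGS = $4,142.90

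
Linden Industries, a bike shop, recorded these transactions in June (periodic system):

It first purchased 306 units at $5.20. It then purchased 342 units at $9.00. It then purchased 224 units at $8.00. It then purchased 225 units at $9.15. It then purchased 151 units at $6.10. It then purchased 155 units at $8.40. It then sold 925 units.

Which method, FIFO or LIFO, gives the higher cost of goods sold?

FIFO COGS: 306 @ $5.20 + 342 @ $9.00 + 224 @ $8.00 + 53 @ $9.15 = $6,946.15
LIFO COGS: 155 @ $8.40 + 151 @ $6.10 + 225 @ $9.15 + 224 @ $8.00 + 170 @ $9.00 = $7,603.85

LIFO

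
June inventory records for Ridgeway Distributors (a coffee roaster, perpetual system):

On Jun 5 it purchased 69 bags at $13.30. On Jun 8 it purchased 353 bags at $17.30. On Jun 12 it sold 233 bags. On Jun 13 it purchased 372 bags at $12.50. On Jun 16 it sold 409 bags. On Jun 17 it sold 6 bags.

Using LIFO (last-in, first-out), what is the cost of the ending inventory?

Jun 12, 233 sold [LIFO — newest first]: 233 @ $17.30 = $4,030.90
Jun 16, 409 sold [LIFO — newest first]: 372 @ $12.50 + 37 @ $17.30 = $5,290.10
Jun 17, 6 sold [LIFO — newest first]: 6 @ $17.30 = $103.80
Total COGS = $4,030.90 + $5,290.10 + $103.80 = $9,424.80
Ending inventory: 69 @ $13.30 + 77 @ $17.30 = $2,249.80
Check: goods available $11,674.60 = COGS $9,424.80 + ending $2,249.80

Ending inventory = $2,249.80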